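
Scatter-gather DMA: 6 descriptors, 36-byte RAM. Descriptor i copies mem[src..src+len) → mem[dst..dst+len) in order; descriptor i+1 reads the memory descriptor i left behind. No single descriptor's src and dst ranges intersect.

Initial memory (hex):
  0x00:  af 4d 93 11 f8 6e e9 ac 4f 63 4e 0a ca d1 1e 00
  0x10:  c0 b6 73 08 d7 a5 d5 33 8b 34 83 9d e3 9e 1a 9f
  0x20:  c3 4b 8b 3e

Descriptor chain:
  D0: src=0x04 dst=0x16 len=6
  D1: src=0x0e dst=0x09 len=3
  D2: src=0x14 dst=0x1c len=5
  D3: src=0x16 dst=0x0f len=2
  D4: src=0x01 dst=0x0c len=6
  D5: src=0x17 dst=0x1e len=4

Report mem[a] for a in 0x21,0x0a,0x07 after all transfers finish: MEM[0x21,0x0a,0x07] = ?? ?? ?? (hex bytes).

MEM[0x21,0x0a,0x07] = 4f 00 ac

[0] 0x04->0x16 len=6 : f8 6e e9 ac 4f 63
[1] 0x0e->0x09 len=3 : 1e 00 c0
[2] 0x14->0x1c len=5 : d7 a5 f8 6e e9
[3] 0x16->0x0f len=2 : f8 6e
[4] 0x01->0x0c len=6 : 4d 93 11 f8 6e e9
[5] 0x17->0x1e len=4 : 6e e9 ac 4f
query mem[0x21]=0x4f, mem[0x0a]=0x00, mem[0x07]=0xac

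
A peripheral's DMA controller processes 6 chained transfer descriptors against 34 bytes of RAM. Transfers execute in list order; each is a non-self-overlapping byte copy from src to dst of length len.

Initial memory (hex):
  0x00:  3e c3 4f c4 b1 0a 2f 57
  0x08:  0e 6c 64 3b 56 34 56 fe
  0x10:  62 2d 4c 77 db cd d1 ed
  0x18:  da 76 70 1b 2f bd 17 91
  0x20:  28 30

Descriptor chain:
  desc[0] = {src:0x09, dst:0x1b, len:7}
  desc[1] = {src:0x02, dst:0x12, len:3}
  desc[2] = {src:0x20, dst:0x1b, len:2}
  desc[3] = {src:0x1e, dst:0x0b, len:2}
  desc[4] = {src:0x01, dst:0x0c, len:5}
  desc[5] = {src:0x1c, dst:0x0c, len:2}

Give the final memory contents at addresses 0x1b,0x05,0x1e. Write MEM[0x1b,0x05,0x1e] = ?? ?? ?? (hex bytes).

#0 dst[0x1b+7] := {0x6c,0x64,0x3b,0x56,0x34,0x56,0xfe}
#1 dst[0x12+3] := {0x4f,0xc4,0xb1}
#2 dst[0x1b+2] := {0x56,0xfe}
#3 dst[0x0b+2] := {0x56,0x34}
#4 dst[0x0c+5] := {0xc3,0x4f,0xc4,0xb1,0x0a}
#5 dst[0x0c+2] := {0xfe,0x3b}
query mem[0x1b]=0x56, mem[0x05]=0x0a, mem[0x1e]=0x56

MEM[0x1b,0x05,0x1e] = 56 0a 56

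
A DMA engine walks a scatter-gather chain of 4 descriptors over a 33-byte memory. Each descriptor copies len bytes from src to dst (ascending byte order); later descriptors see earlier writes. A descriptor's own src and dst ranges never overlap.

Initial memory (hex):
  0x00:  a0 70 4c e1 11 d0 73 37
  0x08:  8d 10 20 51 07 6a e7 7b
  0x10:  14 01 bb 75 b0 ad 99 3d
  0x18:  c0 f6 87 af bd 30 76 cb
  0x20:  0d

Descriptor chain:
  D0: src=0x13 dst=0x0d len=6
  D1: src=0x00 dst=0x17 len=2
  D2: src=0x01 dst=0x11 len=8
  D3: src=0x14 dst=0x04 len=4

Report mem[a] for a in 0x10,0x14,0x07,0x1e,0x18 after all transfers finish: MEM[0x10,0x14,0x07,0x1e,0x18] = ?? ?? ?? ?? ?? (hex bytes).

MEM[0x10,0x14,0x07,0x1e,0x18] = 99 11 37 76 8d

[0] 0x13->0x0d len=6 : 75 b0 ad 99 3d c0
[1] 0x00->0x17 len=2 : a0 70
[2] 0x01->0x11 len=8 : 70 4c e1 11 d0 73 37 8d
[3] 0x14->0x04 len=4 : 11 d0 73 37
query mem[0x10]=0x99, mem[0x14]=0x11, mem[0x07]=0x37, mem[0x1e]=0x76, mem[0x18]=0x8d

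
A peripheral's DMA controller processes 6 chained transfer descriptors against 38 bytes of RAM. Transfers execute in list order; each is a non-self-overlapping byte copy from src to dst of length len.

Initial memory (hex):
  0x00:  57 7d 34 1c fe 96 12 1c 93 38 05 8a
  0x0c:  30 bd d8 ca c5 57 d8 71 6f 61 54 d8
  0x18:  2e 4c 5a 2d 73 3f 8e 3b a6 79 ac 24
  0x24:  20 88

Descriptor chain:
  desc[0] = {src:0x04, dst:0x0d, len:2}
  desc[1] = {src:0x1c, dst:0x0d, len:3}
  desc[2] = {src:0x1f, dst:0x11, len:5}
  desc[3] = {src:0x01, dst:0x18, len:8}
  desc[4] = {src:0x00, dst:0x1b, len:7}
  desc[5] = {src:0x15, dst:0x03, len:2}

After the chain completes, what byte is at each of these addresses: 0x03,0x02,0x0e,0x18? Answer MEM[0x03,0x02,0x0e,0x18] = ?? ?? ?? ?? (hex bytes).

#0 dst[0x0d+2] := {0xfe,0x96}
#1 dst[0x0d+3] := {0x73,0x3f,0x8e}
#2 dst[0x11+5] := {0x3b,0xa6,0x79,0xac,0x24}
#3 dst[0x18+8] := {0x7d,0x34,0x1c,0xfe,0x96,0x12,0x1c,0x93}
#4 dst[0x1b+7] := {0x57,0x7d,0x34,0x1c,0xfe,0x96,0x12}
#5 dst[0x03+2] := {0x24,0x54}
query mem[0x03]=0x24, mem[0x02]=0x34, mem[0x0e]=0x3f, mem[0x18]=0x7d

MEM[0x03,0x02,0x0e,0x18] = 24 34 3f 7d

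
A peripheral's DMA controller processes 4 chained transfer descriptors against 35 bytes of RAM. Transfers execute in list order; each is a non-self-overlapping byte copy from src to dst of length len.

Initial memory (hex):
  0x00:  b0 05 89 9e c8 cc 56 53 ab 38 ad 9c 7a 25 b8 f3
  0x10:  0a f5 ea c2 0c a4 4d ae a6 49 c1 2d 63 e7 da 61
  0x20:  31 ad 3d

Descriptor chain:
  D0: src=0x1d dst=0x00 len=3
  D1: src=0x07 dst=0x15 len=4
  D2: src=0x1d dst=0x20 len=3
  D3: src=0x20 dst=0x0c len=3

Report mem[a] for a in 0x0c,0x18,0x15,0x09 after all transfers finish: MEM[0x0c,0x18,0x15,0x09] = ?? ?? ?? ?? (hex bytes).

[0] 0x1d->0x00 len=3 : e7 da 61
[1] 0x07->0x15 len=4 : 53 ab 38 ad
[2] 0x1d->0x20 len=3 : e7 da 61
[3] 0x20->0x0c len=3 : e7 da 61
query mem[0x0c]=0xe7, mem[0x18]=0xad, mem[0x15]=0x53, mem[0x09]=0x38

MEM[0x0c,0x18,0x15,0x09] = e7 ad 53 38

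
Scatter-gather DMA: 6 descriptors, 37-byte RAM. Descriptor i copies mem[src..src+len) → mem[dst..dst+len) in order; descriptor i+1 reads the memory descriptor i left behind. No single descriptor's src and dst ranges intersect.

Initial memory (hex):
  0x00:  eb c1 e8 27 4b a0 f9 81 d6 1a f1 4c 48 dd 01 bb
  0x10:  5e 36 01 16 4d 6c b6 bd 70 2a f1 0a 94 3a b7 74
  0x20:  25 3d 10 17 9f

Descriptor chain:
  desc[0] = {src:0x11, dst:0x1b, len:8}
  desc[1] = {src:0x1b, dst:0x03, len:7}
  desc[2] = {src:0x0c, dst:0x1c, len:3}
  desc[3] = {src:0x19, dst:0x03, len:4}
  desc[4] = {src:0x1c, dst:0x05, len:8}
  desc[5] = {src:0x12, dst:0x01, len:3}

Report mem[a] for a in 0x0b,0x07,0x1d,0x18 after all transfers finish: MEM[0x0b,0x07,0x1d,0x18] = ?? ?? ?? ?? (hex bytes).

MEM[0x0b,0x07,0x1d,0x18] = 70 01 dd 70

[0] 0x11->0x1b len=8 : 36 01 16 4d 6c b6 bd 70
[1] 0x1b->0x03 len=7 : 36 01 16 4d 6c b6 bd
[2] 0x0c->0x1c len=3 : 48 dd 01
[3] 0x19->0x03 len=4 : 2a f1 36 48
[4] 0x1c->0x05 len=8 : 48 dd 01 6c b6 bd 70 17
[5] 0x12->0x01 len=3 : 01 16 4d
query mem[0x0b]=0x70, mem[0x07]=0x01, mem[0x1d]=0xdd, mem[0x18]=0x70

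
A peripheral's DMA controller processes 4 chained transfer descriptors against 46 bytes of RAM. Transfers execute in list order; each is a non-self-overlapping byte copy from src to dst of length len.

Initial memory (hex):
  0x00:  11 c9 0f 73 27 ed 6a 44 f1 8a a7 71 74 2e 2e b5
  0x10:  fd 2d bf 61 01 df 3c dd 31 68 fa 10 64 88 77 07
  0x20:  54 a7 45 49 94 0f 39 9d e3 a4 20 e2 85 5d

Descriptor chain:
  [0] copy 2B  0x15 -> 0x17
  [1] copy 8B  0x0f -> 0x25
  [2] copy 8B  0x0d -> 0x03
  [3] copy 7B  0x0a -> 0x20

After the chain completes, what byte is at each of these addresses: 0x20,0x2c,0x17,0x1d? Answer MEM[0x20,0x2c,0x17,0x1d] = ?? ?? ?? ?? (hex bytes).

MEM[0x20,0x2c,0x17,0x1d] = 01 3c df 88

D0: mem[0x17..0x18] <- [df 3c]
D1: mem[0x25..0x2c] <- [b5 fd 2d bf 61 01 df 3c]
D2: mem[0x03..0x0a] <- [2e 2e b5 fd 2d bf 61 01]
D3: mem[0x20..0x26] <- [01 71 74 2e 2e b5 fd]
query mem[0x20]=0x01, mem[0x2c]=0x3c, mem[0x17]=0xdf, mem[0x1d]=0x88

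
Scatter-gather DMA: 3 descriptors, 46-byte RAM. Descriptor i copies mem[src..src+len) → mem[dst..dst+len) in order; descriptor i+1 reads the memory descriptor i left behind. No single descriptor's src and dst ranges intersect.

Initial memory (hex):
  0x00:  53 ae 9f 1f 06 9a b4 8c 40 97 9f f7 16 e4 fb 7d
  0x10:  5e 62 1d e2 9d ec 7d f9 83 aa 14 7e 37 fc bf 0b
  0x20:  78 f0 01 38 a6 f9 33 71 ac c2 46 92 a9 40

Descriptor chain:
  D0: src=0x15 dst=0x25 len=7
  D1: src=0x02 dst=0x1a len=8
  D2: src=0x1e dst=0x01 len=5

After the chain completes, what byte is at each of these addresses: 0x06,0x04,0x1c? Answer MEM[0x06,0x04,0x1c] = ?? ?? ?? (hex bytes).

[0] 0x15->0x25 len=7 : ec 7d f9 83 aa 14 7e
[1] 0x02->0x1a len=8 : 9f 1f 06 9a b4 8c 40 97
[2] 0x1e->0x01 len=5 : b4 8c 40 97 01
query mem[0x06]=0xb4, mem[0x04]=0x97, mem[0x1c]=0x06

MEM[0x06,0x04,0x1c] = b4 97 06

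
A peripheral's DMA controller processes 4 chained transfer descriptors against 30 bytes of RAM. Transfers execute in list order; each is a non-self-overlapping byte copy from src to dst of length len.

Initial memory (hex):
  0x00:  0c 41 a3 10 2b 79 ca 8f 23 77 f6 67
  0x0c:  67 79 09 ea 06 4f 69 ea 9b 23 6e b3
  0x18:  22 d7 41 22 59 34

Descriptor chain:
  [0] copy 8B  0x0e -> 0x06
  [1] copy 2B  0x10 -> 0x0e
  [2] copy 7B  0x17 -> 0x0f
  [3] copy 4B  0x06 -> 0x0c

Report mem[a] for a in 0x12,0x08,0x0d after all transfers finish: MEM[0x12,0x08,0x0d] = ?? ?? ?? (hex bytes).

#0 dst[0x06+8] := {0x09,0xea,0x06,0x4f,0x69,0xea,0x9b,0x23}
#1 dst[0x0e+2] := {0x06,0x4f}
#2 dst[0x0f+7] := {0xb3,0x22,0xd7,0x41,0x22,0x59,0x34}
#3 dst[0x0c+4] := {0x09,0xea,0x06,0x4f}
query mem[0x12]=0x41, mem[0x08]=0x06, mem[0x0d]=0xea

MEM[0x12,0x08,0x0d] = 41 06 ea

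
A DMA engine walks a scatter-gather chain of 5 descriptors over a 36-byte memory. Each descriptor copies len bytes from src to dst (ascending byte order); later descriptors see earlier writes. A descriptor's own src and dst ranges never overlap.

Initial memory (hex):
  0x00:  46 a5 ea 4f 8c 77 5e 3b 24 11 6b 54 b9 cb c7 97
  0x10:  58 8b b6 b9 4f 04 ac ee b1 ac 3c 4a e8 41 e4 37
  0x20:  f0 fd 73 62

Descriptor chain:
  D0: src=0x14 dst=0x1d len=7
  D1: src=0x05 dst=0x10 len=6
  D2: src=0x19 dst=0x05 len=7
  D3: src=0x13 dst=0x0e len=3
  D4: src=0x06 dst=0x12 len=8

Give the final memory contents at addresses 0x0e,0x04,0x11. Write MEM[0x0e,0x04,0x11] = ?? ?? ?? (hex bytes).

  after D0: wrote 7B at 0x1d = 4f04aceeb1ac3c
  after D1: wrote 6B at 0x10 = 775e3b24116b
  after D2: wrote 7B at 0x05 = ac3c4ae84f04ac
  after D3: wrote 3B at 0x0e = 24116b
  after D4: wrote 8B at 0x12 = 3c4ae84f04acb9cb
query mem[0x0e]=0x24, mem[0x04]=0x8c, mem[0x11]=0x5e

MEM[0x0e,0x04,0x11] = 24 8c 5e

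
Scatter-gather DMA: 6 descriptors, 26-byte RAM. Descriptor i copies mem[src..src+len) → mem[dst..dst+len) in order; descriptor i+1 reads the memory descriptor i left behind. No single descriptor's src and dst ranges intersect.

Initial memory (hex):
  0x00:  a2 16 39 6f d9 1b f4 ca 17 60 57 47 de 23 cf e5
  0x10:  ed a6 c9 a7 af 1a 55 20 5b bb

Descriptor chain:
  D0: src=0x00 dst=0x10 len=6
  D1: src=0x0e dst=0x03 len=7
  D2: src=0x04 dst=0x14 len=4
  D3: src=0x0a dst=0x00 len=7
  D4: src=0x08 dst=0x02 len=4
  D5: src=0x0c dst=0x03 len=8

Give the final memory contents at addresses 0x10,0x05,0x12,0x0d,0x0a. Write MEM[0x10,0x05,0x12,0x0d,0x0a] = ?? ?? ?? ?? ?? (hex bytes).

MEM[0x10,0x05,0x12,0x0d,0x0a] = a2 cf 39 23 6f

D0: mem[0x10..0x15] <- [a2 16 39 6f d9 1b]
D1: mem[0x03..0x09] <- [cf e5 a2 16 39 6f d9]
D2: mem[0x14..0x17] <- [e5 a2 16 39]
D3: mem[0x00..0x06] <- [57 47 de 23 cf e5 a2]
D4: mem[0x02..0x05] <- [6f d9 57 47]
D5: mem[0x03..0x0a] <- [de 23 cf e5 a2 16 39 6f]
query mem[0x10]=0xa2, mem[0x05]=0xcf, mem[0x12]=0x39, mem[0x0d]=0x23, mem[0x0a]=0x6f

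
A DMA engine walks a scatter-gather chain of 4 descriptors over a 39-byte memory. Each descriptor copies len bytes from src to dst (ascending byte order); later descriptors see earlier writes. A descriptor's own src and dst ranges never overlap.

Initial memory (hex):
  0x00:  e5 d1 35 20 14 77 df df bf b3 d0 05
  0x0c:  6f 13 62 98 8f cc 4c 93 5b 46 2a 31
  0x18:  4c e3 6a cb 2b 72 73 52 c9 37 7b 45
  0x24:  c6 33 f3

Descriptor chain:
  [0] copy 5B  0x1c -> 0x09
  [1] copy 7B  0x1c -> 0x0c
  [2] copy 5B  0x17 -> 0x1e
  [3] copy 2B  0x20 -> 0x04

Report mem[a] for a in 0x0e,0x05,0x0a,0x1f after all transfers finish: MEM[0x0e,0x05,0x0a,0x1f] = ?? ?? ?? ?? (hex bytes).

#0 dst[0x09+5] := {0x2b,0x72,0x73,0x52,0xc9}
#1 dst[0x0c+7] := {0x2b,0x72,0x73,0x52,0xc9,0x37,0x7b}
#2 dst[0x1e+5] := {0x31,0x4c,0xe3,0x6a,0xcb}
#3 dst[0x04+2] := {0xe3,0x6a}
query mem[0x0e]=0x73, mem[0x05]=0x6a, mem[0x0a]=0x72, mem[0x1f]=0x4c

MEM[0x0e,0x05,0x0a,0x1f] = 73 6a 72 4c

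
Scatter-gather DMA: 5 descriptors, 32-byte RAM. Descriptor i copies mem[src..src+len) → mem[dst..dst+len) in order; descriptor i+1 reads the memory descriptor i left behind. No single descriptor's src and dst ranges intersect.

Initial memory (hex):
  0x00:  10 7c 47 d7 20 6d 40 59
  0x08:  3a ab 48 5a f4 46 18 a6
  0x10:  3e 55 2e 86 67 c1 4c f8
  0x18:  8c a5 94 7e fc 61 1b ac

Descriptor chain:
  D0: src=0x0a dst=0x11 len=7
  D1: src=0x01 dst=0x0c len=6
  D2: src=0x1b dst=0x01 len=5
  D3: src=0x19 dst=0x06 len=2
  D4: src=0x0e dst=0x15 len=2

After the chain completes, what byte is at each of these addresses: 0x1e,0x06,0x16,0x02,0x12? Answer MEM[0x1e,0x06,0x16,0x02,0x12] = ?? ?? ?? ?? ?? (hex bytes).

MEM[0x1e,0x06,0x16,0x02,0x12] = 1b a5 20 fc 5a

#0 dst[0x11+7] := {0x48,0x5a,0xf4,0x46,0x18,0xa6,0x3e}
#1 dst[0x0c+6] := {0x7c,0x47,0xd7,0x20,0x6d,0x40}
#2 dst[0x01+5] := {0x7e,0xfc,0x61,0x1b,0xac}
#3 dst[0x06+2] := {0xa5,0x94}
#4 dst[0x15+2] := {0xd7,0x20}
query mem[0x1e]=0x1b, mem[0x06]=0xa5, mem[0x16]=0x20, mem[0x02]=0xfc, mem[0x12]=0x5a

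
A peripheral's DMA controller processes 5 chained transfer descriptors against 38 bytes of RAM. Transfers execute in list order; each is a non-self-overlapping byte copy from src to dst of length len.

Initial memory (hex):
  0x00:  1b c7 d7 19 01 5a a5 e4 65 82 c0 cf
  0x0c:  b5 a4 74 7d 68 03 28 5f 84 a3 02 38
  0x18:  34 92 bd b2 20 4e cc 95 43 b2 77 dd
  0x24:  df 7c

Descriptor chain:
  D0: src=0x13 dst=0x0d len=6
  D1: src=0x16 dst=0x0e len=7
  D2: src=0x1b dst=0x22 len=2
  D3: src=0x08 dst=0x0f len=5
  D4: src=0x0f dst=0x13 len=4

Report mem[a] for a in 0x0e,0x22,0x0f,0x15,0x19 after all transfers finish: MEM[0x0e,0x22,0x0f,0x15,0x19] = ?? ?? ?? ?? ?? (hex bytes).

MEM[0x0e,0x22,0x0f,0x15,0x19] = 02 b2 65 c0 92

  after D0: wrote 6B at 0x0d = 5f84a3023834
  after D1: wrote 7B at 0x0e = 02383492bdb220
  after D2: wrote 2B at 0x22 = b220
  after D3: wrote 5B at 0x0f = 6582c0cfb5
  after D4: wrote 4B at 0x13 = 6582c0cf
query mem[0x0e]=0x02, mem[0x22]=0xb2, mem[0x0f]=0x65, mem[0x15]=0xc0, mem[0x19]=0x92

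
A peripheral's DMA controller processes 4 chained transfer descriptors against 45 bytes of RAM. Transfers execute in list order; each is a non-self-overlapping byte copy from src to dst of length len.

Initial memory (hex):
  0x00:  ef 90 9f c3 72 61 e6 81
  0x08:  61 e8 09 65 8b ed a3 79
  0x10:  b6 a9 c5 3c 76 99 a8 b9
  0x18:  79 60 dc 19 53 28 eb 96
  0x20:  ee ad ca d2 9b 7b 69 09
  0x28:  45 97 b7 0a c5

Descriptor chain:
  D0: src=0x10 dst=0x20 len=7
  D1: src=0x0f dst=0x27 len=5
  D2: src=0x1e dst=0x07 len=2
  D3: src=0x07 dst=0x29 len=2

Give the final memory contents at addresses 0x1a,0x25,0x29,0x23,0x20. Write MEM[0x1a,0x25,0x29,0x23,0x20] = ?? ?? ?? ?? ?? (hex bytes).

D0: mem[0x20..0x26] <- [b6 a9 c5 3c 76 99 a8]
D1: mem[0x27..0x2b] <- [79 b6 a9 c5 3c]
D2: mem[0x07..0x08] <- [eb 96]
D3: mem[0x29..0x2a] <- [eb 96]
query mem[0x1a]=0xdc, mem[0x25]=0x99, mem[0x29]=0xeb, mem[0x23]=0x3c, mem[0x20]=0xb6

MEM[0x1a,0x25,0x29,0x23,0x20] = dc 99 eb 3c b6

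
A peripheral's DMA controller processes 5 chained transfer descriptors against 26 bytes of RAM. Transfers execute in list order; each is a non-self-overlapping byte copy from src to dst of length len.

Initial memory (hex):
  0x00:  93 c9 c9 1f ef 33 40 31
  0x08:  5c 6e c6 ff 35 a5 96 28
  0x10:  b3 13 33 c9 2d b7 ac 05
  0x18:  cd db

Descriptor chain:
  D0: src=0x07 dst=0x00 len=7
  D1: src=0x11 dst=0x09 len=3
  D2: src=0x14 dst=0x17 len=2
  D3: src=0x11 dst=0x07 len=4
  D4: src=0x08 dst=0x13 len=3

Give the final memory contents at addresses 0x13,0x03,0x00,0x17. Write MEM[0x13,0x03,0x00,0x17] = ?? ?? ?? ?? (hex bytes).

D0: mem[0x00..0x06] <- [31 5c 6e c6 ff 35 a5]
D1: mem[0x09..0x0b] <- [13 33 c9]
D2: mem[0x17..0x18] <- [2d b7]
D3: mem[0x07..0x0a] <- [13 33 c9 2d]
D4: mem[0x13..0x15] <- [33 c9 2d]
query mem[0x13]=0x33, mem[0x03]=0xc6, mem[0x00]=0x31, mem[0x17]=0x2d

MEM[0x13,0x03,0x00,0x17] = 33 c6 31 2d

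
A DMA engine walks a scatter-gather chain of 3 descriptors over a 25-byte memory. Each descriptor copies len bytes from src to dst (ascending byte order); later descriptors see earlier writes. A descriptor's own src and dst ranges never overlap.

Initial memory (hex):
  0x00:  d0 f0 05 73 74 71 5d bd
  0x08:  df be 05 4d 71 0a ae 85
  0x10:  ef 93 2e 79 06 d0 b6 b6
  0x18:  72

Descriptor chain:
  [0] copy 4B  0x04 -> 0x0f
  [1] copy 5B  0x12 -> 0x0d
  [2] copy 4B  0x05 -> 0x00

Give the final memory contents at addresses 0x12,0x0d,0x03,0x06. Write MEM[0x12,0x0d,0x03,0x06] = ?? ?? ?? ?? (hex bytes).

D0: mem[0x0f..0x12] <- [74 71 5d bd]
D1: mem[0x0d..0x11] <- [bd 79 06 d0 b6]
D2: mem[0x00..0x03] <- [71 5d bd df]
query mem[0x12]=0xbd, mem[0x0d]=0xbd, mem[0x03]=0xdf, mem[0x06]=0x5d

MEM[0x12,0x0d,0x03,0x06] = bd bd df 5d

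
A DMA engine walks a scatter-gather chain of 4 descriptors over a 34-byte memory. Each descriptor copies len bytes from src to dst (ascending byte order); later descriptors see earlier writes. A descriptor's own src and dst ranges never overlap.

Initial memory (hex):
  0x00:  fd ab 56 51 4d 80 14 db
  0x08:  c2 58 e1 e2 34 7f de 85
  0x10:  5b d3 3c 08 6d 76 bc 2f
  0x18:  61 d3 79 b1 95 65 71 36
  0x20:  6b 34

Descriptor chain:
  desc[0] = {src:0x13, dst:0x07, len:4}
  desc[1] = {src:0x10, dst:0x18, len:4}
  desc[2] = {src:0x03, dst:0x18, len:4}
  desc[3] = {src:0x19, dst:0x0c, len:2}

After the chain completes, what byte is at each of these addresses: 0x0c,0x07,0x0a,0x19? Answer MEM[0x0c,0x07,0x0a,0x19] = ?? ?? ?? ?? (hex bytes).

  after D0: wrote 4B at 0x07 = 086d76bc
  after D1: wrote 4B at 0x18 = 5bd33c08
  after D2: wrote 4B at 0x18 = 514d8014
  after D3: wrote 2B at 0x0c = 4d80
query mem[0x0c]=0x4d, mem[0x07]=0x08, mem[0x0a]=0xbc, mem[0x19]=0x4d

MEM[0x0c,0x07,0x0a,0x19] = 4d 08 bc 4d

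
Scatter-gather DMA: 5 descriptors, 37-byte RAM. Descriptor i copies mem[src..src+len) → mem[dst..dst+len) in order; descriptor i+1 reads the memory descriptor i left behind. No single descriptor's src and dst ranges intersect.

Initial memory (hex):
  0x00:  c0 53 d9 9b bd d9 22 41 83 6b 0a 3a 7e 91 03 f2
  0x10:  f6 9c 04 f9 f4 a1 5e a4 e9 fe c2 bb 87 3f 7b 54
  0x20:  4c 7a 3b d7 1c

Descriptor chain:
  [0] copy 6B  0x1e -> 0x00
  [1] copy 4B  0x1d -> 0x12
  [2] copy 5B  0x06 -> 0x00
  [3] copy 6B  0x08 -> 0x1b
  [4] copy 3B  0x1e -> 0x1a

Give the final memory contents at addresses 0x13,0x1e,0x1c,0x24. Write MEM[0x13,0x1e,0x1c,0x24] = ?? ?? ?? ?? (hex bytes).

MEM[0x13,0x1e,0x1c,0x24] = 7b 3a 91 1c

D0: mem[0x00..0x05] <- [7b 54 4c 7a 3b d7]
D1: mem[0x12..0x15] <- [3f 7b 54 4c]
D2: mem[0x00..0x04] <- [22 41 83 6b 0a]
D3: mem[0x1b..0x20] <- [83 6b 0a 3a 7e 91]
D4: mem[0x1a..0x1c] <- [3a 7e 91]
query mem[0x13]=0x7b, mem[0x1e]=0x3a, mem[0x1c]=0x91, mem[0x24]=0x1c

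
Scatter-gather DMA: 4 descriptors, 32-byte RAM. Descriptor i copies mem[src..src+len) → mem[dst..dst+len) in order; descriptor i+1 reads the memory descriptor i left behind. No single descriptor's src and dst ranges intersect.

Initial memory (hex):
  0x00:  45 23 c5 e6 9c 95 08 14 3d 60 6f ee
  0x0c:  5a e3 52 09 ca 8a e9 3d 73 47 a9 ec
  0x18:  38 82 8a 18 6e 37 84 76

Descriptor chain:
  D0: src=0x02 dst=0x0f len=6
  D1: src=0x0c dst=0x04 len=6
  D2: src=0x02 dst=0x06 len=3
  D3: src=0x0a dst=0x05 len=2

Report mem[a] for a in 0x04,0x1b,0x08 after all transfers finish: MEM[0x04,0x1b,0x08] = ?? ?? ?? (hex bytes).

  after D0: wrote 6B at 0x0f = c5e69c950814
  after D1: wrote 6B at 0x04 = 5ae352c5e69c
  after D2: wrote 3B at 0x06 = c5e65a
  after D3: wrote 2B at 0x05 = 6fee
query mem[0x04]=0x5a, mem[0x1b]=0x18, mem[0x08]=0x5a

MEM[0x04,0x1b,0x08] = 5a 18 5a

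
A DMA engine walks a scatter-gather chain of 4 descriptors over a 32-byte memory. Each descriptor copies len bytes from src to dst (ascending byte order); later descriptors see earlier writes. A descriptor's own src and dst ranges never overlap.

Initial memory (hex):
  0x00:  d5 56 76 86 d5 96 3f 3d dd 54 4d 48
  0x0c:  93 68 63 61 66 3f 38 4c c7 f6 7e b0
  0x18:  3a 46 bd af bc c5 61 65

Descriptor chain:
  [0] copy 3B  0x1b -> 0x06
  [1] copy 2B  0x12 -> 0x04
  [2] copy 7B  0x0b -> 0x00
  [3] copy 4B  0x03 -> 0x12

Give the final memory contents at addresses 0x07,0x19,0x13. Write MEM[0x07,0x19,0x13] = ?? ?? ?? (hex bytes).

MEM[0x07,0x19,0x13] = bc 46 61

  after D0: wrote 3B at 0x06 = afbcc5
  after D1: wrote 2B at 0x04 = 384c
  after D2: wrote 7B at 0x00 = 4893686361663f
  after D3: wrote 4B at 0x12 = 6361663f
query mem[0x07]=0xbc, mem[0x19]=0x46, mem[0x13]=0x61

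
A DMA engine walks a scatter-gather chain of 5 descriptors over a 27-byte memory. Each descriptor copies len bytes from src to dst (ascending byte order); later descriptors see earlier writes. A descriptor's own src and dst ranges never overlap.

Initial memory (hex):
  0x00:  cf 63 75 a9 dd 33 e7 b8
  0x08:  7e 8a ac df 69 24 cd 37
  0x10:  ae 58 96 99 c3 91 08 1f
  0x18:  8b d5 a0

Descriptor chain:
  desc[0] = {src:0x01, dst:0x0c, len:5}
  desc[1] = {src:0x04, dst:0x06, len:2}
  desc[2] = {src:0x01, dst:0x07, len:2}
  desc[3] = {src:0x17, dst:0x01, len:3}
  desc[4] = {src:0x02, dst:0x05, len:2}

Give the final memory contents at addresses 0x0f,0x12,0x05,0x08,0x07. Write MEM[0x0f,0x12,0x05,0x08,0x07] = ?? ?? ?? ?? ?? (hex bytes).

MEM[0x0f,0x12,0x05,0x08,0x07] = dd 96 8b 75 63

D0: mem[0x0c..0x10] <- [63 75 a9 dd 33]
D1: mem[0x06..0x07] <- [dd 33]
D2: mem[0x07..0x08] <- [63 75]
D3: mem[0x01..0x03] <- [1f 8b d5]
D4: mem[0x05..0x06] <- [8b d5]
query mem[0x0f]=0xdd, mem[0x12]=0x96, mem[0x05]=0x8b, mem[0x08]=0x75, mem[0x07]=0x63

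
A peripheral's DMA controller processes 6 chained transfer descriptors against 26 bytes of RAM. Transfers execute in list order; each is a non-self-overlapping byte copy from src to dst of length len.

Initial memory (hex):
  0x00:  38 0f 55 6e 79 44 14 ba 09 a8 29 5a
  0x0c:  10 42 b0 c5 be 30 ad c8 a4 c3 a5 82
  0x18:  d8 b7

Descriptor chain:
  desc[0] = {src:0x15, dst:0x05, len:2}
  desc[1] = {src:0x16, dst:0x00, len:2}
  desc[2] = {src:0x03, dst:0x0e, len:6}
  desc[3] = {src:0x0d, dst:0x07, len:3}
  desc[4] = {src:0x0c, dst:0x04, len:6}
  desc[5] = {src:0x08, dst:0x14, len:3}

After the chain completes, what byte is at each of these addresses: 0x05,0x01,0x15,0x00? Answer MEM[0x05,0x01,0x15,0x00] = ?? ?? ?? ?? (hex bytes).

#0 dst[0x05+2] := {0xc3,0xa5}
#1 dst[0x00+2] := {0xa5,0x82}
#2 dst[0x0e+6] := {0x6e,0x79,0xc3,0xa5,0xba,0x09}
#3 dst[0x07+3] := {0x42,0x6e,0x79}
#4 dst[0x04+6] := {0x10,0x42,0x6e,0x79,0xc3,0xa5}
#5 dst[0x14+3] := {0xc3,0xa5,0x29}
query mem[0x05]=0x42, mem[0x01]=0x82, mem[0x15]=0xa5, mem[0x00]=0xa5

MEM[0x05,0x01,0x15,0x00] = 42 82 a5 a5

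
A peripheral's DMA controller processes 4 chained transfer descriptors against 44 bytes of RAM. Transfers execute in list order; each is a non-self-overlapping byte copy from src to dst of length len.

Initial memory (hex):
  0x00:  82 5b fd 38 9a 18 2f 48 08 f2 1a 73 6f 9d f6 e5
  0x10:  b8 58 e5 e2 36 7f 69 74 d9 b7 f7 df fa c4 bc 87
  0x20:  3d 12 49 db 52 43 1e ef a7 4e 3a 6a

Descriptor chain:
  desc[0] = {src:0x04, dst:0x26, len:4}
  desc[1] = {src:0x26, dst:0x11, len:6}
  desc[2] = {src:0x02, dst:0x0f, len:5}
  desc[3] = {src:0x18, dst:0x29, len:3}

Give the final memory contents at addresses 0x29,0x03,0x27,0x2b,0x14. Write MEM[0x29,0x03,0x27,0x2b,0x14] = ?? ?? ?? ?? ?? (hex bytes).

  after D0: wrote 4B at 0x26 = 9a182f48
  after D1: wrote 6B at 0x11 = 9a182f483a6a
  after D2: wrote 5B at 0x0f = fd389a182f
  after D3: wrote 3B at 0x29 = d9b7f7
query mem[0x29]=0xd9, mem[0x03]=0x38, mem[0x27]=0x18, mem[0x2b]=0xf7, mem[0x14]=0x48

MEM[0x29,0x03,0x27,0x2b,0x14] = d9 38 18 f7 48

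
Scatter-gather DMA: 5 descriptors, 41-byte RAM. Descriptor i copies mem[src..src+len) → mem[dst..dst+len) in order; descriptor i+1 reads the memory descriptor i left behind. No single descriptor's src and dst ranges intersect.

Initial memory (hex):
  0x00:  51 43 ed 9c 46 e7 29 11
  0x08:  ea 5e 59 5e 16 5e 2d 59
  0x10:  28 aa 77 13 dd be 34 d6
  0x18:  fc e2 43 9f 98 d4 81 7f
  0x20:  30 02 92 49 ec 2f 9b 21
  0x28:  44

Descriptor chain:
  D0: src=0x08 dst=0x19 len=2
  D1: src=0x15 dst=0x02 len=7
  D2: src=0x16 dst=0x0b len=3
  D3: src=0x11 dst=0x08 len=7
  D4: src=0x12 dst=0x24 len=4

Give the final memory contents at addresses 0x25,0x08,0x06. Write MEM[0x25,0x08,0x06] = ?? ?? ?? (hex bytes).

#0 dst[0x19+2] := {0xea,0x5e}
#1 dst[0x02+7] := {0xbe,0x34,0xd6,0xfc,0xea,0x5e,0x9f}
#2 dst[0x0b+3] := {0x34,0xd6,0xfc}
#3 dst[0x08+7] := {0xaa,0x77,0x13,0xdd,0xbe,0x34,0xd6}
#4 dst[0x24+4] := {0x77,0x13,0xdd,0xbe}
query mem[0x25]=0x13, mem[0x08]=0xaa, mem[0x06]=0xea

MEM[0x25,0x08,0x06] = 13 aa ea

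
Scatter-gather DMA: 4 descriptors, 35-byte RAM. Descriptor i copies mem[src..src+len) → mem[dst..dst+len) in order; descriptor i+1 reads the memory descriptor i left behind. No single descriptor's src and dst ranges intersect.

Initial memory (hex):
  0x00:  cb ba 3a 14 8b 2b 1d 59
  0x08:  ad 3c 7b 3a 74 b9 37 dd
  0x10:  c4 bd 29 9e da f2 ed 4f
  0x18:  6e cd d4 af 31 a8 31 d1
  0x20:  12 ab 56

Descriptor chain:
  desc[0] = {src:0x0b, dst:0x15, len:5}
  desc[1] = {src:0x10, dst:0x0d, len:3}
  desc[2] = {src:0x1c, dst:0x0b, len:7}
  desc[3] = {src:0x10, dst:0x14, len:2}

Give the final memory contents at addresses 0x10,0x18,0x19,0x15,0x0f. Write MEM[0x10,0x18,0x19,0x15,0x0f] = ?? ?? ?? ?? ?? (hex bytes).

  after D0: wrote 5B at 0x15 = 3a74b937dd
  after D1: wrote 3B at 0x0d = c4bd29
  after D2: wrote 7B at 0x0b = 31a831d112ab56
  after D3: wrote 2B at 0x14 = ab56
query mem[0x10]=0xab, mem[0x18]=0x37, mem[0x19]=0xdd, mem[0x15]=0x56, mem[0x0f]=0x12

MEM[0x10,0x18,0x19,0x15,0x0f] = ab 37 dd 56 12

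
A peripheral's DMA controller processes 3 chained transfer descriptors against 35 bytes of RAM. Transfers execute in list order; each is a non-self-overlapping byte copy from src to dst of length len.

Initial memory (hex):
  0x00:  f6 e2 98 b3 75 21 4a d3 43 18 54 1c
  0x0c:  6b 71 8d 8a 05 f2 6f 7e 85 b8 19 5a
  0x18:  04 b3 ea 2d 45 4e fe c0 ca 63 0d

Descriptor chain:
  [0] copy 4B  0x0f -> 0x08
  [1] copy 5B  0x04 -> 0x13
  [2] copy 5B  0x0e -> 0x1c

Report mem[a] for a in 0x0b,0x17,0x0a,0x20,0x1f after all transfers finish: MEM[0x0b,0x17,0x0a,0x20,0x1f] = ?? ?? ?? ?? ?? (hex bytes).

  after D0: wrote 4B at 0x08 = 8a05f26f
  after D1: wrote 5B at 0x13 = 75214ad38a
  after D2: wrote 5B at 0x1c = 8d8a05f26f
query mem[0x0b]=0x6f, mem[0x17]=0x8a, mem[0x0a]=0xf2, mem[0x20]=0x6f, mem[0x1f]=0xf2

MEM[0x0b,0x17,0x0a,0x20,0x1f] = 6f 8a f2 6f f2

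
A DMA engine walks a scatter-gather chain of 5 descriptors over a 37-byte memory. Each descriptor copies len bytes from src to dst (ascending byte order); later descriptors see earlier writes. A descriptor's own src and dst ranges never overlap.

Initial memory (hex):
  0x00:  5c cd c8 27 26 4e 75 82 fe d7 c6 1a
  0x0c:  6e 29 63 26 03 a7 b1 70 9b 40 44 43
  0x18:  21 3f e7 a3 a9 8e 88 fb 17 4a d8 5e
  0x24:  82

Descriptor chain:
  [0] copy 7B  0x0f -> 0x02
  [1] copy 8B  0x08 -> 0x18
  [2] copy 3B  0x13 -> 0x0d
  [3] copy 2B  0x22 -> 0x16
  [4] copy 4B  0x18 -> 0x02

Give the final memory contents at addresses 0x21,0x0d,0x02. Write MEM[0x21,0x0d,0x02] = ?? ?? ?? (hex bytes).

MEM[0x21,0x0d,0x02] = 4a 70 40

#0 dst[0x02+7] := {0x26,0x03,0xa7,0xb1,0x70,0x9b,0x40}
#1 dst[0x18+8] := {0x40,0xd7,0xc6,0x1a,0x6e,0x29,0x63,0x26}
#2 dst[0x0d+3] := {0x70,0x9b,0x40}
#3 dst[0x16+2] := {0xd8,0x5e}
#4 dst[0x02+4] := {0x40,0xd7,0xc6,0x1a}
query mem[0x21]=0x4a, mem[0x0d]=0x70, mem[0x02]=0x40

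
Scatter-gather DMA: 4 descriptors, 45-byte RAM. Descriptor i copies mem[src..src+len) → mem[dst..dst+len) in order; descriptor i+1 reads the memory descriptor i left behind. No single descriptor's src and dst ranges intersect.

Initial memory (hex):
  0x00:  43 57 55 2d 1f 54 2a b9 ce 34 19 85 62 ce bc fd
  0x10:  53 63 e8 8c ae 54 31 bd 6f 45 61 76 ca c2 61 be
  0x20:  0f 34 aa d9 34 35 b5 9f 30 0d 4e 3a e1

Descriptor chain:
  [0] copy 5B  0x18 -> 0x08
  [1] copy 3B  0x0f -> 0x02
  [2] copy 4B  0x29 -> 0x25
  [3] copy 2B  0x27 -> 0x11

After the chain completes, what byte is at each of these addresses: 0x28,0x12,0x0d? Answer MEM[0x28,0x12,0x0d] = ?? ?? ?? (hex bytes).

MEM[0x28,0x12,0x0d] = e1 e1 ce

  after D0: wrote 5B at 0x08 = 6f456176ca
  after D1: wrote 3B at 0x02 = fd5363
  after D2: wrote 4B at 0x25 = 0d4e3ae1
  after D3: wrote 2B at 0x11 = 3ae1
query mem[0x28]=0xe1, mem[0x12]=0xe1, mem[0x0d]=0xce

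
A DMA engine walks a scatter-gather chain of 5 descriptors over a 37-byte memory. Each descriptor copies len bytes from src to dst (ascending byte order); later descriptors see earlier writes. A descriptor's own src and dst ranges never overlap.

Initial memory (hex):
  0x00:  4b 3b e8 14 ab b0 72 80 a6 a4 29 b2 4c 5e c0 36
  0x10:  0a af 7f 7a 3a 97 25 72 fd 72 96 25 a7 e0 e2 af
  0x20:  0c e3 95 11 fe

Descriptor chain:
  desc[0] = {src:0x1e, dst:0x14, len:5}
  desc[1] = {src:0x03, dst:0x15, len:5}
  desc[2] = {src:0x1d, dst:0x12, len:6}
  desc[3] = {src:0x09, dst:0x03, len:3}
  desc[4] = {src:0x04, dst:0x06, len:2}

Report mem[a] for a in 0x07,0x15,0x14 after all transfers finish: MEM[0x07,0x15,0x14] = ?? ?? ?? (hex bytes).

MEM[0x07,0x15,0x14] = b2 0c af

D0: mem[0x14..0x18] <- [e2 af 0c e3 95]
D1: mem[0x15..0x19] <- [14 ab b0 72 80]
D2: mem[0x12..0x17] <- [e0 e2 af 0c e3 95]
D3: mem[0x03..0x05] <- [a4 29 b2]
D4: mem[0x06..0x07] <- [29 b2]
query mem[0x07]=0xb2, mem[0x15]=0x0c, mem[0x14]=0xaf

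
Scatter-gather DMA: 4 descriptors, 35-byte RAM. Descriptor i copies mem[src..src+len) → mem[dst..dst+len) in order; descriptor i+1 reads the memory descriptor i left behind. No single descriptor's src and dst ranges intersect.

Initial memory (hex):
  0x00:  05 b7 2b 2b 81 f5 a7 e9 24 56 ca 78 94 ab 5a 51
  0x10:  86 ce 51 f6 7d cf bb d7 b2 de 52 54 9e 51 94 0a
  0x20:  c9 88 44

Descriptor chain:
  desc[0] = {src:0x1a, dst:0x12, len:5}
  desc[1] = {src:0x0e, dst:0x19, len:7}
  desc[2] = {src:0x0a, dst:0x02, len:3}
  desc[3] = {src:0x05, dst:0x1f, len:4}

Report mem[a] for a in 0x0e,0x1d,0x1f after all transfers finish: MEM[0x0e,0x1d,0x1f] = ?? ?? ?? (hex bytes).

MEM[0x0e,0x1d,0x1f] = 5a 52 f5

#0 dst[0x12+5] := {0x52,0x54,0x9e,0x51,0x94}
#1 dst[0x19+7] := {0x5a,0x51,0x86,0xce,0x52,0x54,0x9e}
#2 dst[0x02+3] := {0xca,0x78,0x94}
#3 dst[0x1f+4] := {0xf5,0xa7,0xe9,0x24}
query mem[0x0e]=0x5a, mem[0x1d]=0x52, mem[0x1f]=0xf5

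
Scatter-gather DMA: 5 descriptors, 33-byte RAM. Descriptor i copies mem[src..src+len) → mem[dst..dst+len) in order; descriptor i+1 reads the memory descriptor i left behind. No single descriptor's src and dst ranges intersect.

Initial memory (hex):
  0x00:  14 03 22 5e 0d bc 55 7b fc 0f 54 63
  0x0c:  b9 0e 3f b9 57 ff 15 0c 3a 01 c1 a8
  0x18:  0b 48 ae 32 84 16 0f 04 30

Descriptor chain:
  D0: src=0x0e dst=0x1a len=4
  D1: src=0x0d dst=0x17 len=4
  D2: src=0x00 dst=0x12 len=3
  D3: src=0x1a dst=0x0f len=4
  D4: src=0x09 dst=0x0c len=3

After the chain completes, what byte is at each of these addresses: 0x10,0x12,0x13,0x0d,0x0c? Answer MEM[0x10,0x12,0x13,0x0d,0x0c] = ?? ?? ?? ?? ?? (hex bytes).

MEM[0x10,0x12,0x13,0x0d,0x0c] = b9 ff 03 54 0f

#0 dst[0x1a+4] := {0x3f,0xb9,0x57,0xff}
#1 dst[0x17+4] := {0x0e,0x3f,0xb9,0x57}
#2 dst[0x12+3] := {0x14,0x03,0x22}
#3 dst[0x0f+4] := {0x57,0xb9,0x57,0xff}
#4 dst[0x0c+3] := {0x0f,0x54,0x63}
query mem[0x10]=0xb9, mem[0x12]=0xff, mem[0x13]=0x03, mem[0x0d]=0x54, mem[0x0c]=0x0f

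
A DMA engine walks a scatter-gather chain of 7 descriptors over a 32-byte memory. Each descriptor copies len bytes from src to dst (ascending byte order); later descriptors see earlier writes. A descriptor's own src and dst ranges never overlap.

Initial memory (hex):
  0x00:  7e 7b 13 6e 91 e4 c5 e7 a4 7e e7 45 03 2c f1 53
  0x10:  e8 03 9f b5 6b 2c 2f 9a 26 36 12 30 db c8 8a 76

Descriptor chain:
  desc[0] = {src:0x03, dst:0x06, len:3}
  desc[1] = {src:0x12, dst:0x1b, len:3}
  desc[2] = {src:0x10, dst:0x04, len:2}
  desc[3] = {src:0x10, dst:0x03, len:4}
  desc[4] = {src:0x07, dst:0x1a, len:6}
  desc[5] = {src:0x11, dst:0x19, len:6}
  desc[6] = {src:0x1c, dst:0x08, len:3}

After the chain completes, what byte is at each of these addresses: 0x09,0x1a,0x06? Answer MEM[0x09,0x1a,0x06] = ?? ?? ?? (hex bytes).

MEM[0x09,0x1a,0x06] = 2c 9f b5

  after D0: wrote 3B at 0x06 = 6e91e4
  after D1: wrote 3B at 0x1b = 9fb56b
  after D2: wrote 2B at 0x04 = e803
  after D3: wrote 4B at 0x03 = e8039fb5
  after D4: wrote 6B at 0x1a = 91e47ee74503
  after D5: wrote 6B at 0x19 = 039fb56b2c2f
  after D6: wrote 3B at 0x08 = 6b2c2f
query mem[0x09]=0x2c, mem[0x1a]=0x9f, mem[0x06]=0xb5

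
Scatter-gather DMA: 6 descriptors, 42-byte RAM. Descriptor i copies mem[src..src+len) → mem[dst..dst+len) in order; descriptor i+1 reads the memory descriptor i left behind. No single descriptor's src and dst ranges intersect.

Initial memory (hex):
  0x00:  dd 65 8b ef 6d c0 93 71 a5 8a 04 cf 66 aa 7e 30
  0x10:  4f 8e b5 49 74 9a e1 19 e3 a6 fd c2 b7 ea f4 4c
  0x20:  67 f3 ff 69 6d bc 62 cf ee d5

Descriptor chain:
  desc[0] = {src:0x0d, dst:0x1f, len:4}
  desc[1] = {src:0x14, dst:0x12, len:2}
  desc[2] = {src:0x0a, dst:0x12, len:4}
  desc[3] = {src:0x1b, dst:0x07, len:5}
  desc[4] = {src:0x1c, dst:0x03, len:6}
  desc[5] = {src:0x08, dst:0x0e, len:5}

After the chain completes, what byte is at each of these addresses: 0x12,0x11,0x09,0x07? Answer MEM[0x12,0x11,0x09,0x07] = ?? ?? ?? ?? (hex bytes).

D0: mem[0x1f..0x22] <- [aa 7e 30 4f]
D1: mem[0x12..0x13] <- [74 9a]
D2: mem[0x12..0x15] <- [04 cf 66 aa]
D3: mem[0x07..0x0b] <- [c2 b7 ea f4 aa]
D4: mem[0x03..0x08] <- [b7 ea f4 aa 7e 30]
D5: mem[0x0e..0x12] <- [30 ea f4 aa 66]
query mem[0x12]=0x66, mem[0x11]=0xaa, mem[0x09]=0xea, mem[0x07]=0x7e

MEM[0x12,0x11,0x09,0x07] = 66 aa ea 7e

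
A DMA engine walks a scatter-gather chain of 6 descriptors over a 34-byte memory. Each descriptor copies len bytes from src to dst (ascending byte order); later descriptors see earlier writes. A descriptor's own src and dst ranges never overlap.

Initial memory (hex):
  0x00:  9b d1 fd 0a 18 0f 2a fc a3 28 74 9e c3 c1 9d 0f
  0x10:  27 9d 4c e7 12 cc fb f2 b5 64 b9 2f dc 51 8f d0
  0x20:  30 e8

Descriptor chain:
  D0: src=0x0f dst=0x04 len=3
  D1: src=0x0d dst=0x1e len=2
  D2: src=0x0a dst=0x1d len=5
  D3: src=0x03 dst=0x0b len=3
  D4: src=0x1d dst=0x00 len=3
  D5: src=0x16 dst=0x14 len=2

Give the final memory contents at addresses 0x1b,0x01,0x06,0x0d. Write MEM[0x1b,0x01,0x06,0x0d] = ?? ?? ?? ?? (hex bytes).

MEM[0x1b,0x01,0x06,0x0d] = 2f 9e 9d 27

[0] 0x0f->0x04 len=3 : 0f 27 9d
[1] 0x0d->0x1e len=2 : c1 9d
[2] 0x0a->0x1d len=5 : 74 9e c3 c1 9d
[3] 0x03->0x0b len=3 : 0a 0f 27
[4] 0x1d->0x00 len=3 : 74 9e c3
[5] 0x16->0x14 len=2 : fb f2
query mem[0x1b]=0x2f, mem[0x01]=0x9e, mem[0x06]=0x9d, mem[0x0d]=0x27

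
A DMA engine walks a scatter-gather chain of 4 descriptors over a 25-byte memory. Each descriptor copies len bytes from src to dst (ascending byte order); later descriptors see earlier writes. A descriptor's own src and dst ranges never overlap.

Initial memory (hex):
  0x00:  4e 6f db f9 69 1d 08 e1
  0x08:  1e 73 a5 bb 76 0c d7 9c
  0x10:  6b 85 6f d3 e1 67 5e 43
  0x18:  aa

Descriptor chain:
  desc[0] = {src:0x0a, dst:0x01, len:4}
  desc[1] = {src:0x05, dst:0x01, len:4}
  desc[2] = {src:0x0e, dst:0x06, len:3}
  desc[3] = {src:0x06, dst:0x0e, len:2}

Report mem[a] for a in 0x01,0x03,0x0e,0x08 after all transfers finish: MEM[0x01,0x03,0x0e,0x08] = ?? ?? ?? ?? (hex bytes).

#0 dst[0x01+4] := {0xa5,0xbb,0x76,0x0c}
#1 dst[0x01+4] := {0x1d,0x08,0xe1,0x1e}
#2 dst[0x06+3] := {0xd7,0x9c,0x6b}
#3 dst[0x0e+2] := {0xd7,0x9c}
query mem[0x01]=0x1d, mem[0x03]=0xe1, mem[0x0e]=0xd7, mem[0x08]=0x6b

MEM[0x01,0x03,0x0e,0x08] = 1d e1 d7 6b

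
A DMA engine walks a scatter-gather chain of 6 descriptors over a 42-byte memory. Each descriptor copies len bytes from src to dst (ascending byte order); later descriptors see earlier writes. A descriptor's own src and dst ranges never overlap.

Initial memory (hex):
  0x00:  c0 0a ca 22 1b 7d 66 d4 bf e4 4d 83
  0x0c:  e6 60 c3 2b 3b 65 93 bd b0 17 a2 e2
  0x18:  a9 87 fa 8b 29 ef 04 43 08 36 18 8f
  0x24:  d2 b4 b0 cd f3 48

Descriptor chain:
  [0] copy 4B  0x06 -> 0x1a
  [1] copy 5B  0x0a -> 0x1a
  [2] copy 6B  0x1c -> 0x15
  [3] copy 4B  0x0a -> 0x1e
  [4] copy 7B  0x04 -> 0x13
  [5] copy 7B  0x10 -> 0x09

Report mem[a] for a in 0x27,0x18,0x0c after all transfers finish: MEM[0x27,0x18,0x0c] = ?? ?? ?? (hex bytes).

MEM[0x27,0x18,0x0c] = cd e4 1b

  after D0: wrote 4B at 0x1a = 66d4bfe4
  after D1: wrote 5B at 0x1a = 4d83e660c3
  after D2: wrote 6B at 0x15 = e660c3430836
  after D3: wrote 4B at 0x1e = 4d83e660
  after D4: wrote 7B at 0x13 = 1b7d66d4bfe44d
  after D5: wrote 7B at 0x09 = 3b65931b7d66d4
query mem[0x27]=0xcd, mem[0x18]=0xe4, mem[0x0c]=0x1b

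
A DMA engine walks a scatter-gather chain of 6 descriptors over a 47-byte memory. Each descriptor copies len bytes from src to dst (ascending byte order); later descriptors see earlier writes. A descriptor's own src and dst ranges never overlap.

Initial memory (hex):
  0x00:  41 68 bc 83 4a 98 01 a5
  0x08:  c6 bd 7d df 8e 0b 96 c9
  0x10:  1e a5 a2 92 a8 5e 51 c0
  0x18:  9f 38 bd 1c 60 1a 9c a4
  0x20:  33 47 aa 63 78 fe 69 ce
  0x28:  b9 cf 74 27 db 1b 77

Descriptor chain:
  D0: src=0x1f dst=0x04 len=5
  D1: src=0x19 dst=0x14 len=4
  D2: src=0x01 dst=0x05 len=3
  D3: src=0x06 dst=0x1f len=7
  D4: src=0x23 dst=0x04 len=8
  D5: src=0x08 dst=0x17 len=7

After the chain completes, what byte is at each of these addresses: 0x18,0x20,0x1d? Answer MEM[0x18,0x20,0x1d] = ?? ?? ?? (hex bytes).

[0] 0x1f->0x04 len=5 : a4 33 47 aa 63
[1] 0x19->0x14 len=4 : 38 bd 1c 60
[2] 0x01->0x05 len=3 : 68 bc 83
[3] 0x06->0x1f len=7 : bc 83 63 bd 7d df 8e
[4] 0x23->0x04 len=8 : 7d df 8e 69 ce b9 cf 74
[5] 0x08->0x17 len=7 : ce b9 cf 74 8e 0b 96
query mem[0x18]=0xb9, mem[0x20]=0x83, mem[0x1d]=0x96

MEM[0x18,0x20,0x1d] = b9 83 96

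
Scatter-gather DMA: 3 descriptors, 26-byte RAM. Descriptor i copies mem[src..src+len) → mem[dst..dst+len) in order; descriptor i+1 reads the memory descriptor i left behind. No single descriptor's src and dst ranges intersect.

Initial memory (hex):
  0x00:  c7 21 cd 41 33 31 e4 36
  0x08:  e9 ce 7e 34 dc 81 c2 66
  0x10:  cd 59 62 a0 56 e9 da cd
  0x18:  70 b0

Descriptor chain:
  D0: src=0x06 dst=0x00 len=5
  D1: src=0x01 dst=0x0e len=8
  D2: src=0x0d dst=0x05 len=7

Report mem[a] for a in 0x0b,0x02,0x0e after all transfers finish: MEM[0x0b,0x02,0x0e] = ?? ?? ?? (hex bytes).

#0 dst[0x00+5] := {0xe4,0x36,0xe9,0xce,0x7e}
#1 dst[0x0e+8] := {0x36,0xe9,0xce,0x7e,0x31,0xe4,0x36,0xe9}
#2 dst[0x05+7] := {0x81,0x36,0xe9,0xce,0x7e,0x31,0xe4}
query mem[0x0b]=0xe4, mem[0x02]=0xe9, mem[0x0e]=0x36

MEM[0x0b,0x02,0x0e] = e4 e9 36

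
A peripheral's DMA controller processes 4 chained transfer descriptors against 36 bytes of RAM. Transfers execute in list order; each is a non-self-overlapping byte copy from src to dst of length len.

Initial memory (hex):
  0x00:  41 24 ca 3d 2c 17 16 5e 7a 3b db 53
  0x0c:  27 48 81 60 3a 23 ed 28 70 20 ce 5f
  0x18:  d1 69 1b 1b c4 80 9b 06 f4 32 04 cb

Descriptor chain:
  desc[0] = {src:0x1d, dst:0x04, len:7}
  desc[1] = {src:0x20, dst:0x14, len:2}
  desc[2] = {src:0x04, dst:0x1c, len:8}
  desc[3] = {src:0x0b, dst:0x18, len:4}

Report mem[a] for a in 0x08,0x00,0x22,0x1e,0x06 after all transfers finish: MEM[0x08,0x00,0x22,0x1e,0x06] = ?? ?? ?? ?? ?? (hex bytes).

  after D0: wrote 7B at 0x04 = 809b06f43204cb
  after D1: wrote 2B at 0x14 = f432
  after D2: wrote 8B at 0x1c = 809b06f43204cb53
  after D3: wrote 4B at 0x18 = 53274881
query mem[0x08]=0x32, mem[0x00]=0x41, mem[0x22]=0xcb, mem[0x1e]=0x06, mem[0x06]=0x06

MEM[0x08,0x00,0x22,0x1e,0x06] = 32 41 cb 06 06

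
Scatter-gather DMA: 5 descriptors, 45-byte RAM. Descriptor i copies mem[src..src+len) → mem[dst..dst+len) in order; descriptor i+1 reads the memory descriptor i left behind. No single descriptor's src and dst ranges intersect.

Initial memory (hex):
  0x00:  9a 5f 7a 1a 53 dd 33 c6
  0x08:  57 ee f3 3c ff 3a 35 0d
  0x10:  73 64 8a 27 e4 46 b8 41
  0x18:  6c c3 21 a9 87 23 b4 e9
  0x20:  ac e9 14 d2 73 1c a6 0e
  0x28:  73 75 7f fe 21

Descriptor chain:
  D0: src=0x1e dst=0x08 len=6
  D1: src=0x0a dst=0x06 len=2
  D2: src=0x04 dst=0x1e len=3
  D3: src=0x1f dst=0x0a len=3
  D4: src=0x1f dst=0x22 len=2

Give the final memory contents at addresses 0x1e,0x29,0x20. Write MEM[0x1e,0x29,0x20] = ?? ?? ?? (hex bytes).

#0 dst[0x08+6] := {0xb4,0xe9,0xac,0xe9,0x14,0xd2}
#1 dst[0x06+2] := {0xac,0xe9}
#2 dst[0x1e+3] := {0x53,0xdd,0xac}
#3 dst[0x0a+3] := {0xdd,0xac,0xe9}
#4 dst[0x22+2] := {0xdd,0xac}
query mem[0x1e]=0x53, mem[0x29]=0x75, mem[0x20]=0xac

MEM[0x1e,0x29,0x20] = 53 75 ac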